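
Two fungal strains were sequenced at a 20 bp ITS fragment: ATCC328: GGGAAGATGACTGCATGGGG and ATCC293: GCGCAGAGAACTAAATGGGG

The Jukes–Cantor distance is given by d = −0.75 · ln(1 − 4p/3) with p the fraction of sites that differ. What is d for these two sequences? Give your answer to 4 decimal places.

Differing sites — 2:G/C; 4:A/C; 8:T/G; 9:G/A; 13:G/A; 14:C/A.
p = 6/20 = 0.300000.
d = −0.75 · ln(1 − (4/3)·0.300000) = −0.75 · ln(0.600000) = −0.75 · (-0.510826) = 0.3831.

0.3831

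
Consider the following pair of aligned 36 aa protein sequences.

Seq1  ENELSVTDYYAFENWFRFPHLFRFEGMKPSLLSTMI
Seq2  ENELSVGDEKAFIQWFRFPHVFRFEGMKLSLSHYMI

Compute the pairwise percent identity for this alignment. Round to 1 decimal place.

72.2%

The sequences differ at positions 7 (T/G), 9 (Y/E), 10 (Y/K), 13 (E/I), 14 (N/Q), 21 (L/V), 29 (P/L), 32 (L/S), 33 (S/H), 34 (T/Y).
26 of the 36 sites match, so the percent identity is 26/36 × 100 = 72.2%.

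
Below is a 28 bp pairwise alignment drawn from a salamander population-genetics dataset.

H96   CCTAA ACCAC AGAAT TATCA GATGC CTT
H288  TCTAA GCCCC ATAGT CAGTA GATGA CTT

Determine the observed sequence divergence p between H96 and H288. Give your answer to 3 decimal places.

Mismatches occur at site 1 (C→T), site 6 (A→G), site 9 (A→C), site 12 (G→T), site 14 (A→G), site 16 (T→C), site 18 (T→G), site 19 (C→T), site 25 (C→A).
There are 9 differences over 28 sites, so p = 9/28 = 0.321.

0.321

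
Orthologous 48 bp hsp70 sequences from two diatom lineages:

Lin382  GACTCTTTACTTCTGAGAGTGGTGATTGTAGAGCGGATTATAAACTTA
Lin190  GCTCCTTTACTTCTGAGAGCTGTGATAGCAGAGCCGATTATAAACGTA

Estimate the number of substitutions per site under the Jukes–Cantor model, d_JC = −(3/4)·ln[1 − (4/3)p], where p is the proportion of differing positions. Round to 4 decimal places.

The sequences differ at positions 2 (A/C), 3 (C/T), 4 (T/C), 20 (T/C), 21 (G/T), 27 (T/A), 29 (T/C), 35 (G/C), 46 (T/G).
p = 9/48 = 0.187500.
d = −0.75 · ln(1 − (4/3)·0.187500) = −0.75 · ln(0.750000) = −0.75 · (-0.287682) = 0.2158.

0.2158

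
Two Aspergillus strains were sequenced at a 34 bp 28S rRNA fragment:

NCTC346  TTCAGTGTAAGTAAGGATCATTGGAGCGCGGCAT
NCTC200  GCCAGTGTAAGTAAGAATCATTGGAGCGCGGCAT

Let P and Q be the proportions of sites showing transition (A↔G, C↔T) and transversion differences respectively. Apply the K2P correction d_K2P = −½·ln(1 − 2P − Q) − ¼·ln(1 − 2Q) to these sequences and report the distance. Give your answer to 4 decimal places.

The sequences differ at positions 1 (T/G, transversion), 2 (T/C, transition), 16 (G/A, transition).
Of the 3 differences, 2 transitions and 1 transversion over 34 sites: P = 2/34 = 0.058824, Q = 1/34 = 0.029412.
d = −0.5·ln(0.852940) − 0.25·ln(0.941176) = −0.5·(-0.159066) − 0.25·(-0.060625) = 0.0947.

0.0947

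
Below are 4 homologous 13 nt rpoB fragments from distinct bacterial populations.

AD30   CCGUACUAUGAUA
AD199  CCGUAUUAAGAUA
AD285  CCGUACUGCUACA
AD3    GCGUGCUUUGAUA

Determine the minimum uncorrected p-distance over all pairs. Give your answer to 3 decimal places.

0.154

Pairwise Hamming distances:
  AD30 vs AD199: 2
  AD30 vs AD285: 4
  AD30 vs AD3: 3
  AD199 vs AD285: 5
  AD199 vs AD3: 5
  AD285 vs AD3: 6
The smallest is 2 mismatches, between AD30 and AD199; p = 2/13 = 0.154.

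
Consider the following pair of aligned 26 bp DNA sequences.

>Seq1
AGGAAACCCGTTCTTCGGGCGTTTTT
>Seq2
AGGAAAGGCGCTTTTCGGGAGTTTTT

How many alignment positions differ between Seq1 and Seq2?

5

Mismatches occur at site 7 (C→G), site 8 (C→G), site 11 (T→C), site 13 (C→T), site 20 (C→A).
That gives 5 mismatches out of 26 aligned sites, so the Hamming distance is 5.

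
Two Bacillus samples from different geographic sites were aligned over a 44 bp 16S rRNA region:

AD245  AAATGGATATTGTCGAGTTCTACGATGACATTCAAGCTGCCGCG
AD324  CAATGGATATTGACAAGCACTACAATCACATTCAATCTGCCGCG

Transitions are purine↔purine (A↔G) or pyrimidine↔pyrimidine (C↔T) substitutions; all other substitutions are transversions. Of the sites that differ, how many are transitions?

Differing sites — 1:A/C (Tv); 13:T/A (Tv); 15:G/A (Ti); 18:T/C (Ti); 19:T/A (Tv); 24:G/A (Ti); 27:G/C (Tv); 36:G/T (Tv).
Of the 8 differences, 3 transitions and 5 transversions, so the answer is 3.

3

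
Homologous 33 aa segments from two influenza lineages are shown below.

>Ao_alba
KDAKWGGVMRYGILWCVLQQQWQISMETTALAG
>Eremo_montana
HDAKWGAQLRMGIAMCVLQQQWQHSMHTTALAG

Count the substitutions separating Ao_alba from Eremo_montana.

Mismatches occur at site 1 (K→H), site 7 (G→A), site 8 (V→Q), site 9 (M→L), site 11 (Y→M), site 14 (L→A), site 15 (W→M), site 24 (I→H), site 27 (E→H).
That gives 9 mismatches out of 33 aligned sites, so the Hamming distance is 9.

9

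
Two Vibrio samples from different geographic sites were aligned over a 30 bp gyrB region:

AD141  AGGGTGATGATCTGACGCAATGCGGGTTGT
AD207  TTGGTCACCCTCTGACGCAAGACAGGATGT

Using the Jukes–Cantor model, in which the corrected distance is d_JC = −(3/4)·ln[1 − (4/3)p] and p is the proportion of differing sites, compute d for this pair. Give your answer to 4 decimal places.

0.4408

Mismatches occur at site 1 (A→T), site 2 (G→T), site 6 (G→C), site 8 (T→C), site 9 (G→C), site 10 (A→C), site 21 (T→G), site 22 (G→A), site 24 (G→A), site 27 (T→A).
p = 10/30 = 0.333333.
d = −0.75 · ln(1 − (4/3)·0.333333) = −0.75 · ln(0.555556) = −0.75 · (-0.587786) = 0.4408.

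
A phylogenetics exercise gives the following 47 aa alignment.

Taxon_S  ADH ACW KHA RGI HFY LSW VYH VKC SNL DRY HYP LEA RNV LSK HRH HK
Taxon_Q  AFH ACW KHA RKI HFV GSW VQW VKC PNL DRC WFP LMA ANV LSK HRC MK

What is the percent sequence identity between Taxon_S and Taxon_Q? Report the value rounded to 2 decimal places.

70.21%

Mismatches occur at site 2 (D/F), site 11 (G/K), site 15 (Y/V), site 16 (L/G), site 20 (Y/Q), site 21 (H/W), site 25 (S/P), site 30 (Y/C), site 31 (H/W), site 32 (Y/F), site 35 (E/M), site 37 (R/A), site 45 (H/C), site 46 (H/M).
33 of the 47 sites match, so the percent identity is 33/47 × 100 = 70.21%.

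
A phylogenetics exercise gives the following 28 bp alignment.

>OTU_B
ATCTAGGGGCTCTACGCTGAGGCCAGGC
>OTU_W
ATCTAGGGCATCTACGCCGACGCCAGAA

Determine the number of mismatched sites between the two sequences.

6

Differing sites — 9:G/C; 10:C/A; 18:T/C; 21:G/C; 27:G/A; 28:C/A.
That gives 6 mismatches out of 28 aligned sites, so the Hamming distance is 6.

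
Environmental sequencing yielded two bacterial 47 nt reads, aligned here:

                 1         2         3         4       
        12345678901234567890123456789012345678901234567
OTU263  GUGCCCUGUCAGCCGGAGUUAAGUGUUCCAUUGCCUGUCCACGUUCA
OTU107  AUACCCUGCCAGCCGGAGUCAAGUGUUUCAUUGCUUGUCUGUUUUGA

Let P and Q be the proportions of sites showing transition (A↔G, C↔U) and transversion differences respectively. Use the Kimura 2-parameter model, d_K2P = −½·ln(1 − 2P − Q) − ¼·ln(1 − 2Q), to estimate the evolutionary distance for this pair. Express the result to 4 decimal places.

0.2994

Differing sites — 1:G/A (Ti); 3:G/A (Ti); 9:U/C (Ti); 20:U/C (Ti); 28:C/U (Ti); 35:C/U (Ti); 40:C/U (Ti); 41:A/G (Ti); 42:C/U (Ti); 43:G/U (Tv); 46:C/G (Tv).
Of the 11 differences, 9 transitions and 2 transversions over 47 sites: P = 9/47 = 0.191489, Q = 2/47 = 0.042553.
d = −0.5·ln(0.574469) − 0.25·ln(0.914894) = −0.5·(-0.554309) − 0.25·(-0.088947) = 0.2994.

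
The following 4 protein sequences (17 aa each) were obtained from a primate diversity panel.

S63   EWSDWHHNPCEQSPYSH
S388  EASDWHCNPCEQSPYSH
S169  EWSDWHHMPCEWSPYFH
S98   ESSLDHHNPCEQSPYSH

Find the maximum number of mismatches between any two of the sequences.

6

Pairwise Hamming distances:
  S63 vs S388: 2
  S63 vs S169: 3
  S63 vs S98: 3
  S388 vs S169: 5
  S388 vs S98: 4
  S169 vs S98: 6
The largest is 6, between S169 and S98.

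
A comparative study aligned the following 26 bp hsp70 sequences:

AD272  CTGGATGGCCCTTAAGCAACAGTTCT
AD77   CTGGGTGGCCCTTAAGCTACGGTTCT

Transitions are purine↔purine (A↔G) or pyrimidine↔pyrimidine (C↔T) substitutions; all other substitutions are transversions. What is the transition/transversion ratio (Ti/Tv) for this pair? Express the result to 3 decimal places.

2.000

Mismatches occur at site 5 (A→G, transition), site 18 (A→T, transversion), site 21 (A→G, transition).
Of the 3 differences, 2 transitions and 1 transversion, so Ti/Tv = 2/1 = 2.000.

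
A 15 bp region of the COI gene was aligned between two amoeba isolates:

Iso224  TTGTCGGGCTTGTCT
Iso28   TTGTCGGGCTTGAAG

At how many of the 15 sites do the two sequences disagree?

3

Mismatches occur at site 13 (T/A), site 14 (C/A), site 15 (T/G).
That gives 3 mismatches out of 15 aligned sites, so the Hamming distance is 3.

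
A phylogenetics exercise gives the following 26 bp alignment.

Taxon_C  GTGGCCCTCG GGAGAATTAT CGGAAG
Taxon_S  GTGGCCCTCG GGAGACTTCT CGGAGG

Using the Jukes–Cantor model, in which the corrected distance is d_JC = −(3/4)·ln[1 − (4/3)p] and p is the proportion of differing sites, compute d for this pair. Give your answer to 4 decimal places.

0.1253

Mismatches occur at site 16 (A→C), site 19 (A→C), site 25 (A→G).
p = 3/26 = 0.115385.
d = −0.75 · ln(1 − (4/3)·0.115385) = −0.75 · ln(0.846153) = −0.75 · (-0.167055) = 0.1253.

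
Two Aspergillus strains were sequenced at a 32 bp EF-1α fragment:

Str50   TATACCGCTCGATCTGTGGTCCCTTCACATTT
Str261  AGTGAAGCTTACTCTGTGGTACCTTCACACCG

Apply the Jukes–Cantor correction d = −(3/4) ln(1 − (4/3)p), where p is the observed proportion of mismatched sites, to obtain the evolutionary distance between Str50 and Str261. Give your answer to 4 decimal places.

0.5199

Mismatches occur at site 1 (T→A), site 2 (A→G), site 4 (A→G), site 5 (C→A), site 6 (C→A), site 10 (C→T), site 11 (G→A), site 12 (A→C), site 21 (C→A), site 30 (T→C), site 31 (T→C), site 32 (T→G).
p = 12/32 = 0.375000.
d = −0.75 · ln(1 − (4/3)·0.375000) = −0.75 · ln(0.500000) = −0.75 · (-0.693147) = 0.5199.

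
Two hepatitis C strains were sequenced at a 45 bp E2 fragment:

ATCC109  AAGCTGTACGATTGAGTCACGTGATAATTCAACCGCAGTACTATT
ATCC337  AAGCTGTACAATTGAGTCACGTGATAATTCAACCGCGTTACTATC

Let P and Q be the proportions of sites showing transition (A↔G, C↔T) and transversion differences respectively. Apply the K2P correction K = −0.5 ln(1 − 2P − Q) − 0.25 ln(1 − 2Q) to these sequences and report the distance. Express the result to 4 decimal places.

0.0959

Mismatches occur at site 10 (G↔A, transition), site 37 (A↔G, transition), site 38 (G↔T, transversion), site 45 (T↔C, transition).
Of the 4 differences, 3 transitions and 1 transversion over 45 sites: P = 3/45 = 0.066667, Q = 1/45 = 0.022222.
d = −0.5·ln(0.844444) − 0.25·ln(0.955556) = −0.5·(-0.169077) − 0.25·(-0.045462) = 0.0959.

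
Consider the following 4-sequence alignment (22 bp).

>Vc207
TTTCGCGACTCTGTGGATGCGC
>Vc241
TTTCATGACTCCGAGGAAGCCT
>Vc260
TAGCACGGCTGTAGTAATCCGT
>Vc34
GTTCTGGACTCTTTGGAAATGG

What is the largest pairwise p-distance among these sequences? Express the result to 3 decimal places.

Pairwise Hamming distances:
  Vc207 vs Vc241: 7
  Vc207 vs Vc260: 11
  Vc207 vs Vc34: 8
  Vc241 vs Vc260: 13
  Vc241 vs Vc34: 10
  Vc260 vs Vc34: 15
The largest is 15 mismatches, between Vc260 and Vc34; p = 15/22 = 0.682.

0.682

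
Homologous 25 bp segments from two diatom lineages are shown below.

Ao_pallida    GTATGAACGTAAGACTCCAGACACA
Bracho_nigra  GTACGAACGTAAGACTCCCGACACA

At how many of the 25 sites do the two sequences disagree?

Differing sites — 4:T/C; 19:A/C.
That gives 2 mismatches out of 25 aligned sites, so the Hamming distance is 2.

2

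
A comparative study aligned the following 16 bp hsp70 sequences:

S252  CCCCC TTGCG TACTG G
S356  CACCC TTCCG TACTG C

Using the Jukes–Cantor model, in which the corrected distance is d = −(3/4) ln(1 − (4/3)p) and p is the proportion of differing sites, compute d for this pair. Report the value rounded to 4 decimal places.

Differing sites — 2:C/A; 8:G/C; 16:G/C.
p = 3/16 = 0.187500.
d = −0.75 · ln(1 − (4/3)·0.187500) = −0.75 · ln(0.750000) = −0.75 · (-0.287682) = 0.2158.

0.2158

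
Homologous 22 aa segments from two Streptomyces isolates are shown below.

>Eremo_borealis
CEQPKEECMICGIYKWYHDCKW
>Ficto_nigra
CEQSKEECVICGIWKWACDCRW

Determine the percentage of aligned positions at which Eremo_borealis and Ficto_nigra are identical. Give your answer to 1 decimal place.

Differing sites — 4:P/S; 9:M/V; 14:Y/W; 17:Y/A; 18:H/C; 21:K/R.
16 of the 22 sites match, so the percent identity is 16/22 × 100 = 72.7%.

72.7%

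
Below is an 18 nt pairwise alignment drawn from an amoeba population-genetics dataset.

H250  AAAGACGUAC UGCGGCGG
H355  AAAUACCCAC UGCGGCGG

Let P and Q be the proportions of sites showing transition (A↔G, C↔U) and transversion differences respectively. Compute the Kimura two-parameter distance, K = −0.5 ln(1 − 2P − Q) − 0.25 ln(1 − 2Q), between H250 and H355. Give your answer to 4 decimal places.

Differing sites — 4:G/U (Tv); 7:G/C (Tv); 8:U/C (Ti).
Of the 3 differences, 1 transition and 2 transversions over 18 sites: P = 1/18 = 0.055556, Q = 2/18 = 0.111111.
d = −0.5·ln(0.777777) − 0.25·ln(0.777778) = −0.5·(-0.251315) − 0.25·(-0.251314) = 0.1885.

0.1885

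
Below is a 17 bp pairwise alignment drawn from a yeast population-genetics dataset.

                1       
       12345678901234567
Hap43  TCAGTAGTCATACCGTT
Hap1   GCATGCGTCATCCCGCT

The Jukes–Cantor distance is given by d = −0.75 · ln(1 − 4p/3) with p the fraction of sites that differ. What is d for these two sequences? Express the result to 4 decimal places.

Differing sites — 1:T/G; 4:G/T; 5:T/G; 6:A/C; 12:A/C; 16:T/C.
p = 6/17 = 0.352941.
d = −0.75 · ln(1 − (4/3)·0.352941) = −0.75 · ln(0.529412) = −0.75 · (-0.635988) = 0.4770.

0.4770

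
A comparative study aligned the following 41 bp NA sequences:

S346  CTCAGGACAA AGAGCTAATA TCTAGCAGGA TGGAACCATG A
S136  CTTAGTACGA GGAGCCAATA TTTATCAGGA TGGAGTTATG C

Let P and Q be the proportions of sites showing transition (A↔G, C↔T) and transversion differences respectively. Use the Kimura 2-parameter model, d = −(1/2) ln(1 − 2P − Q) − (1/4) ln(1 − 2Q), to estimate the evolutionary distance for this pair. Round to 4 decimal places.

Differing sites — 3:C/T (Ti); 6:G/T (Tv); 9:A/G (Ti); 11:A/G (Ti); 16:T/C (Ti); 22:C/T (Ti); 25:G/T (Tv); 35:A/G (Ti); 36:C/T (Ti); 37:C/T (Ti); 41:A/C (Tv).
Of the 11 differences, 8 transitions and 3 transversions over 41 sites: P = 8/41 = 0.195122, Q = 3/41 = 0.073171.
d = −0.5·ln(0.536585) − 0.25·ln(0.853658) = −0.5·(-0.622530) − 0.25·(-0.158225) = 0.3508.

0.3508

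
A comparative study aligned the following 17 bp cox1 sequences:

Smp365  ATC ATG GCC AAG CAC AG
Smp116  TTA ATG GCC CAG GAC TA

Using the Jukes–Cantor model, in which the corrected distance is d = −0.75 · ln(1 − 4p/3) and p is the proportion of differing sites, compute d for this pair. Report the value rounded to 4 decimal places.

The sequences differ at positions 1 (A/T), 3 (C/A), 10 (A/C), 13 (C/G), 16 (A/T), 17 (G/A).
p = 6/17 = 0.352941.
d = −0.75 · ln(1 − (4/3)·0.352941) = −0.75 · ln(0.529412) = −0.75 · (-0.635988) = 0.4770.

0.4770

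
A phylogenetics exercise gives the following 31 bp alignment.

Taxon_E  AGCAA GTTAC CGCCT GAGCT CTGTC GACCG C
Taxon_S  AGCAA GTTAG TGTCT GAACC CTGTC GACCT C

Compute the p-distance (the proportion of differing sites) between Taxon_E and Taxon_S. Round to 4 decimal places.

0.1935

Mismatches occur at site 10 (C/G), site 11 (C/T), site 13 (C/T), site 18 (G/A), site 20 (T/C), site 30 (G/T).
There are 6 differences over 31 sites, so p = 6/31 = 0.1935.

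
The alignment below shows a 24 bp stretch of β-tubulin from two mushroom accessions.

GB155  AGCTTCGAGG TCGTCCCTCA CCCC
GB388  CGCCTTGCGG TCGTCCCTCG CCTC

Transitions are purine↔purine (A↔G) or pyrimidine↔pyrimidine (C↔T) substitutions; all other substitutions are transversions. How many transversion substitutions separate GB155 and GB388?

2

Differing sites — 1:A/C (Tv); 4:T/C (Ti); 6:C/T (Ti); 8:A/C (Tv); 20:A/G (Ti); 23:C/T (Ti).
Of the 6 differences, 4 transitions and 2 transversions, so the answer is 2.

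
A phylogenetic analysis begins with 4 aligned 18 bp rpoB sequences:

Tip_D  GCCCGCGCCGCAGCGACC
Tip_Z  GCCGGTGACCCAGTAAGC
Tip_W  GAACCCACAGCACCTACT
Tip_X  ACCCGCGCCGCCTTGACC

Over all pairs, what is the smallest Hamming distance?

4

Pairwise Hamming distances:
  Tip_D vs Tip_Z: 7
  Tip_D vs Tip_W: 8
  Tip_D vs Tip_X: 4
  Tip_Z vs Tip_W: 14
  Tip_Z vs Tip_X: 9
  Tip_W vs Tip_X: 11
The smallest is 4, between Tip_D and Tip_X.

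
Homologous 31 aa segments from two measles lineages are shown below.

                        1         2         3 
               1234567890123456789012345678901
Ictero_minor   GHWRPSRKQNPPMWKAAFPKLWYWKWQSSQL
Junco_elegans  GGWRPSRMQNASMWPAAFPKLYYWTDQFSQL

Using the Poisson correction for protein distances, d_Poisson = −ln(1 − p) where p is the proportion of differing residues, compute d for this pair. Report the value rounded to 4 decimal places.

0.3429

Mismatches occur at site 2 (H/G), site 8 (K/M), site 11 (P/A), site 12 (P/S), site 15 (K/P), site 22 (W/Y), site 25 (K/T), site 26 (W/D), site 28 (S/F).
p = 9/31 = 0.290323.
d = −ln(1 − 0.290323) = −ln(0.709677) = 0.3429.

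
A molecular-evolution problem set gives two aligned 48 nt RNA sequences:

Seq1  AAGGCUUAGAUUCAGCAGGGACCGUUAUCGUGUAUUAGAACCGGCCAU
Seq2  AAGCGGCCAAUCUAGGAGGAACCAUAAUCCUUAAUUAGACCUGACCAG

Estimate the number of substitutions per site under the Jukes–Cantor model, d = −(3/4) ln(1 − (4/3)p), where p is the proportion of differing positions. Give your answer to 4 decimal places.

0.5627

Differing sites — 4:G/C; 5:C/G; 6:U/G; 7:U/C; 8:A/C; 9:G/A; 12:U/C; 13:C/U; 16:C/G; 20:G/A; 24:G/A; 26:U/A; 30:G/C; 32:G/U; 33:U/A; 40:A/C; 42:C/U; 44:G/A; 48:U/G.
p = 19/48 = 0.395833.
d = −0.75 · ln(1 − (4/3)·0.395833) = −0.75 · ln(0.472223) = −0.75 · (-0.750304) = 0.5627.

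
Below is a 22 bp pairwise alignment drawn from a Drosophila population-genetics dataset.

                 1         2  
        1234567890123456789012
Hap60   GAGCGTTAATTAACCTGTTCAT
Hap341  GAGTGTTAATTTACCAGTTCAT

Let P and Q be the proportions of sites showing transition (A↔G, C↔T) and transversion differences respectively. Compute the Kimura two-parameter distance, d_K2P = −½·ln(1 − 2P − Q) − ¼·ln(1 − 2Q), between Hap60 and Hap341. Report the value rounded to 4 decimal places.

The sequences differ at positions 4 (C/T, transition), 12 (A/T, transversion), 16 (T/A, transversion).
Of the 3 differences, 1 transition and 2 transversions over 22 sites: P = 1/22 = 0.045455, Q = 2/22 = 0.090909.
d = −0.5·ln(0.818181) − 0.25·ln(0.818182) = −0.5·(-0.200672) − 0.25·(-0.200670) = 0.1505.

0.1505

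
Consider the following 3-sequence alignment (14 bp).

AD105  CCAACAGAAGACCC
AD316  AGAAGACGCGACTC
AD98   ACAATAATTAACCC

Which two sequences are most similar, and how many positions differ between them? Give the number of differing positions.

6

Pairwise Hamming distances:
  AD105 vs AD316: 7
  AD105 vs AD98: 6
  AD316 vs AD98: 7
The smallest is 6, between AD105 and AD98.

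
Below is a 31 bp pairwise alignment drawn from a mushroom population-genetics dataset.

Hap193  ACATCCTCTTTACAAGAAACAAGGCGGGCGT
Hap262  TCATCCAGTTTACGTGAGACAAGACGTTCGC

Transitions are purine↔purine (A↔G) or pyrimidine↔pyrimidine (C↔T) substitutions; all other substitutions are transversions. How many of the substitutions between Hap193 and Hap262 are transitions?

Differing sites — 1:A/T (Tv); 7:T/A (Tv); 8:C/G (Tv); 14:A/G (Ti); 15:A/T (Tv); 18:A/G (Ti); 24:G/A (Ti); 27:G/T (Tv); 28:G/T (Tv); 31:T/C (Ti).
Of the 10 differences, 4 transitions and 6 transversions, so the answer is 4.

4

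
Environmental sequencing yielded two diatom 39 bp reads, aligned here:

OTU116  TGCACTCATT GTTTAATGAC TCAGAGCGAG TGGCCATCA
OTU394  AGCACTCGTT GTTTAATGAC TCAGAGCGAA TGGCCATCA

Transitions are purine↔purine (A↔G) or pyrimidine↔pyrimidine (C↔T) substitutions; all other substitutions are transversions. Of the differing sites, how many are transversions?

1

Differing sites — 1:T/A (Tv); 8:A/G (Ti); 30:G/A (Ti).
Of the 3 differences, 2 transitions and 1 transversion, so the answer is 1.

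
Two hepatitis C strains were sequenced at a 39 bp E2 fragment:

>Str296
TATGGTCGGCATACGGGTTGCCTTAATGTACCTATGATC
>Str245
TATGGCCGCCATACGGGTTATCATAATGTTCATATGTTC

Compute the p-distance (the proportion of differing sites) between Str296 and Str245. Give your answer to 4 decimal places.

Differing sites — 6:T/C; 9:G/C; 20:G/A; 21:C/T; 23:T/A; 30:A/T; 32:C/A; 37:A/T.
There are 8 differences over 39 sites, so p = 8/39 = 0.2051.

0.2051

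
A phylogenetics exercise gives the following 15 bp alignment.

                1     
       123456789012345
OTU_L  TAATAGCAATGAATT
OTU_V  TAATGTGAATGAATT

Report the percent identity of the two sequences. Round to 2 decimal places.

Differing sites — 5:A/G; 6:G/T; 7:C/G.
12 of the 15 sites match, so the percent identity is 12/15 × 100 = 80.00%.

80.00%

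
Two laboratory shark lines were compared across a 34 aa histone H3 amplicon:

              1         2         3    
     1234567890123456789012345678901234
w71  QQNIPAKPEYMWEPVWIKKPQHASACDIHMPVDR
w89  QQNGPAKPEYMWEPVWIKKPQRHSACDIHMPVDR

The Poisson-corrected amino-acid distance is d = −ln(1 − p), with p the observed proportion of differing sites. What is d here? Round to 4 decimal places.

Differing sites — 4:I/G; 22:H/R; 23:A/H.
p = 3/34 = 0.088235.
d = −ln(1 − 0.088235) = −ln(0.911765) = 0.0924.

0.0924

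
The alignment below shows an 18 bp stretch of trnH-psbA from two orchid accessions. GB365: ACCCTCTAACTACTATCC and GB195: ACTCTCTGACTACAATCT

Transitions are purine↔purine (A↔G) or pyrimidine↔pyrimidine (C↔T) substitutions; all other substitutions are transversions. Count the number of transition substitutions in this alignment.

3

The sequences differ at positions 3 (C/T, transition), 8 (A/G, transition), 14 (T/A, transversion), 18 (C/T, transition).
Of the 4 differences, 3 transitions and 1 transversion, so the answer is 3.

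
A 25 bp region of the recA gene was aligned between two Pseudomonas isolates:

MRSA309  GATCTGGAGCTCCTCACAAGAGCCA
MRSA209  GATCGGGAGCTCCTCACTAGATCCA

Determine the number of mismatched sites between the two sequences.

3

Mismatches occur at site 5 (T/G), site 18 (A/T), site 22 (G/T).
That gives 3 mismatches out of 25 aligned sites, so the Hamming distance is 3.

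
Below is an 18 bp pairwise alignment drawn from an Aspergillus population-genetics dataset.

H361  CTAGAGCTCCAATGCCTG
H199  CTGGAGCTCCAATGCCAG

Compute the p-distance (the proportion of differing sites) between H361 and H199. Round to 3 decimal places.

Differing sites — 3:A/G; 17:T/A.
There are 2 differences over 18 sites, so p = 2/18 = 0.111.

0.111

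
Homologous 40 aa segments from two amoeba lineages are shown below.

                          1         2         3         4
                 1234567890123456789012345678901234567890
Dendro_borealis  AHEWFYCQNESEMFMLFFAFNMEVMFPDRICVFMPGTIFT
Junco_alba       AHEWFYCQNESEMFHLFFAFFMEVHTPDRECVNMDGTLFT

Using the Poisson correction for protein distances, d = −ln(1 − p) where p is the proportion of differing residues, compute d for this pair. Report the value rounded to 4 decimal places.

0.2231

Mismatches occur at site 15 (M↔H), site 21 (N↔F), site 25 (M↔H), site 26 (F↔T), site 30 (I↔E), site 33 (F↔N), site 35 (P↔D), site 38 (I↔L).
p = 8/40 = 0.200000.
d = −ln(1 − 0.200000) = −ln(0.800000) = 0.2231.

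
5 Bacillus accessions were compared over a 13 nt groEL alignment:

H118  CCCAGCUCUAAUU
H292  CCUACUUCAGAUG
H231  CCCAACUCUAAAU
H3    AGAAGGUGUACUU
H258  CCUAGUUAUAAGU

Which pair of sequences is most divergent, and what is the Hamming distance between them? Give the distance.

10

Pairwise Hamming distances:
  H118 vs H292: 6
  H118 vs H231: 2
  H118 vs H3: 6
  H118 vs H258: 4
  H292 vs H231: 7
  H292 vs H3: 10
  H292 vs H258: 6
  H231 vs H3: 8
  H231 vs H258: 5
  H3 vs H258: 7
The largest is 10, between H292 and H3.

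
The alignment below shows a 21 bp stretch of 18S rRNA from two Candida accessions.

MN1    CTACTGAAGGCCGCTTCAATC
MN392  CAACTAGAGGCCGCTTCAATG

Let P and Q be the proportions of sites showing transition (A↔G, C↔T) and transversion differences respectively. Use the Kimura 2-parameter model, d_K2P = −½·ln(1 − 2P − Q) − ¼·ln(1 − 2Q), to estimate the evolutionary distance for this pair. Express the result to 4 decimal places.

0.2211

Mismatches occur at site 2 (T/A, transversion), site 6 (G/A, transition), site 7 (A/G, transition), site 21 (C/G, transversion).
Of the 4 differences, 2 transitions and 2 transversions over 21 sites: P = 2/21 = 0.095238, Q = 2/21 = 0.095238.
d = −0.5·ln(0.714286) − 0.25·ln(0.809524) = −0.5·(-0.336472) − 0.25·(-0.211309) = 0.2211.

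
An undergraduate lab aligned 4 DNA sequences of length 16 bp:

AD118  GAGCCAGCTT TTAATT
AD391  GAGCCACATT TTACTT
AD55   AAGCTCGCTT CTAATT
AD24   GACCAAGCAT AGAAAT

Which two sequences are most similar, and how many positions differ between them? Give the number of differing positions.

Pairwise Hamming distances:
  AD118 vs AD391: 3
  AD118 vs AD55: 4
  AD118 vs AD24: 6
  AD391 vs AD55: 7
  AD391 vs AD24: 9
  AD55 vs AD24: 8
The smallest is 3, between AD118 and AD391.

3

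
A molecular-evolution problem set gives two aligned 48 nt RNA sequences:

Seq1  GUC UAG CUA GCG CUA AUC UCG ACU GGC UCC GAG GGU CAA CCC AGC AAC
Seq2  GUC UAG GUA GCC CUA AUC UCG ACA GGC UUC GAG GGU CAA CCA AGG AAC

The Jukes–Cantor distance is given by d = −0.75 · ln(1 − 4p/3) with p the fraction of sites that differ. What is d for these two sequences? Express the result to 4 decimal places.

0.1367

Mismatches occur at site 7 (C/G), site 12 (G/C), site 24 (U/A), site 29 (C/U), site 42 (C/A), site 45 (C/G).
p = 6/48 = 0.125000.
d = −0.75 · ln(1 − (4/3)·0.125000) = −0.75 · ln(0.833333) = −0.75 · (-0.182322) = 0.1367.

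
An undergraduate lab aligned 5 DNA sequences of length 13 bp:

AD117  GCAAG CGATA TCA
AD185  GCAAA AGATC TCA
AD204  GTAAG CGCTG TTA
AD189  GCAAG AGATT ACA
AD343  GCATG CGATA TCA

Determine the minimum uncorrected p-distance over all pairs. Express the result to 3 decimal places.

Pairwise Hamming distances:
  AD117 vs AD185: 3
  AD117 vs AD204: 4
  AD117 vs AD189: 3
  AD117 vs AD343: 1
  AD185 vs AD204: 6
  AD185 vs AD189: 3
  AD185 vs AD343: 4
  AD204 vs AD189: 6
  AD204 vs AD343: 5
  AD189 vs AD343: 4
The smallest is 1 mismatch, between AD117 and AD343; p = 1/13 = 0.077.

0.077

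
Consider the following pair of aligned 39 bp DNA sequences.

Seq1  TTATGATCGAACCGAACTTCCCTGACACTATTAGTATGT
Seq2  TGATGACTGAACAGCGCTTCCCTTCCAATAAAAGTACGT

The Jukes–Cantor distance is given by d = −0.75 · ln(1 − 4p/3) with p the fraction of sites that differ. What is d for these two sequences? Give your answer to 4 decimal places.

0.3961

The sequences differ at positions 2 (T/G), 7 (T/C), 8 (C/T), 13 (C/A), 15 (A/C), 16 (A/G), 24 (G/T), 25 (A/C), 28 (C/A), 31 (T/A), 32 (T/A), 37 (T/C).
p = 12/39 = 0.307692.
d = −0.75 · ln(1 − (4/3)·0.307692) = −0.75 · ln(0.589744) = −0.75 · (-0.528067) = 0.3961.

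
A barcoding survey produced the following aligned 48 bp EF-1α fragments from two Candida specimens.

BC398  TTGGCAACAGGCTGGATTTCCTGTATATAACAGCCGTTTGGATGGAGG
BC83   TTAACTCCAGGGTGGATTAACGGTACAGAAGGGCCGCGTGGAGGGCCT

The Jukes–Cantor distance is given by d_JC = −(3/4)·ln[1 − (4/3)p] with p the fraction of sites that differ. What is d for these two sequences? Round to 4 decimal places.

The sequences differ at positions 3 (G/A), 4 (G/A), 6 (A/T), 7 (A/C), 12 (C/G), 19 (T/A), 20 (C/A), 22 (T/G), 26 (T/C), 28 (T/G), 31 (C/G), 32 (A/G), 37 (T/C), 38 (T/G), 43 (T/G), 46 (A/C), 47 (G/C), 48 (G/T).
p = 18/48 = 0.375000.
d = −0.75 · ln(1 − (4/3)·0.375000) = −0.75 · ln(0.500000) = −0.75 · (-0.693147) = 0.5199.

0.5199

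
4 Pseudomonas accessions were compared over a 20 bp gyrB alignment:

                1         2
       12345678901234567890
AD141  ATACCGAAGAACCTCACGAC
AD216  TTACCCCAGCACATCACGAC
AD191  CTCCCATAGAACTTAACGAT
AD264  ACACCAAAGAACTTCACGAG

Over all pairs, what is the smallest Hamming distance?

4

Pairwise Hamming distances:
  AD141 vs AD216: 5
  AD141 vs AD191: 7
  AD141 vs AD264: 4
  AD216 vs AD191: 8
  AD216 vs AD264: 7
  AD191 vs AD264: 6
The smallest is 4, between AD141 and AD264.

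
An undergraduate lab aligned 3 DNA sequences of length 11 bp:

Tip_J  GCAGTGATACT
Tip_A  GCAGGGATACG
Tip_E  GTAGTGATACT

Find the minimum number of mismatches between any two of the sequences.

Pairwise Hamming distances:
  Tip_J vs Tip_A: 2
  Tip_J vs Tip_E: 1
  Tip_A vs Tip_E: 3
The smallest is 1, between Tip_J and Tip_E.

1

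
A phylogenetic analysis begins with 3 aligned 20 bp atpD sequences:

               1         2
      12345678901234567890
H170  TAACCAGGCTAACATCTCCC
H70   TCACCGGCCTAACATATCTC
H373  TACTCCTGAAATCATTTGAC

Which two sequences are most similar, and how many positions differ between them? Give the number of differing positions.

5

Pairwise Hamming distances:
  H170 vs H70: 5
  H170 vs H373: 10
  H70 vs H373: 12
The smallest is 5, between H170 and H70.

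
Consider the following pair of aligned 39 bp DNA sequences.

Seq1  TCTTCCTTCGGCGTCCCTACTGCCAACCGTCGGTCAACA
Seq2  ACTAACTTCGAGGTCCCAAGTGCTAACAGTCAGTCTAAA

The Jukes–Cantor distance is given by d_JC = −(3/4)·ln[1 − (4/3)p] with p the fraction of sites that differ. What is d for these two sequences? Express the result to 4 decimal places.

Differing sites — 1:T/A; 4:T/A; 5:C/A; 11:G/A; 12:C/G; 18:T/A; 20:C/G; 24:C/T; 28:C/A; 32:G/A; 36:A/T; 38:C/A.
p = 12/39 = 0.307692.
d = −0.75 · ln(1 − (4/3)·0.307692) = −0.75 · ln(0.589744) = −0.75 · (-0.528067) = 0.3961.

0.3961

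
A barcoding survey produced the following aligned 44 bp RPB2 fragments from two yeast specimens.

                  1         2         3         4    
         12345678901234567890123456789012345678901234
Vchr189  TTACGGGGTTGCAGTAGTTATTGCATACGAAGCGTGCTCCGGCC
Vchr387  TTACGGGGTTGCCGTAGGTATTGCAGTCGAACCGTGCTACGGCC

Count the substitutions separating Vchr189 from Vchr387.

Differing sites — 13:A/C; 18:T/G; 26:T/G; 27:A/T; 32:G/C; 39:C/A.
That gives 6 mismatches out of 44 aligned sites, so the Hamming distance is 6.

6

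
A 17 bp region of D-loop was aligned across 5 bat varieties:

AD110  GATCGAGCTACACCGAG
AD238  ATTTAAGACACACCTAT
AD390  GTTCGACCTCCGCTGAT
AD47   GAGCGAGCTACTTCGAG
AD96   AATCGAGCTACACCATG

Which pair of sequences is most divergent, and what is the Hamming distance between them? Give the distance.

Pairwise Hamming distances:
  AD110 vs AD238: 8
  AD110 vs AD390: 6
  AD110 vs AD47: 3
  AD110 vs AD96: 3
  AD238 vs AD390: 10
  AD238 vs AD47: 11
  AD238 vs AD96: 8
  AD390 vs AD47: 8
  AD390 vs AD96: 9
  AD47 vs AD96: 6
The largest is 11, between AD238 and AD47.

11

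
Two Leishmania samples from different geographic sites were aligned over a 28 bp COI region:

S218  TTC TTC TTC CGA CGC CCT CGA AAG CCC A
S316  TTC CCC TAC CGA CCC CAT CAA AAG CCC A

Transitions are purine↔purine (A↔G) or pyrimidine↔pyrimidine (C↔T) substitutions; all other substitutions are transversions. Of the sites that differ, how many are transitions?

Differing sites — 4:T/C (Ti); 5:T/C (Ti); 8:T/A (Tv); 14:G/C (Tv); 17:C/A (Tv); 20:G/A (Ti).
Of the 6 differences, 3 transitions and 3 transversions, so the answer is 3.

3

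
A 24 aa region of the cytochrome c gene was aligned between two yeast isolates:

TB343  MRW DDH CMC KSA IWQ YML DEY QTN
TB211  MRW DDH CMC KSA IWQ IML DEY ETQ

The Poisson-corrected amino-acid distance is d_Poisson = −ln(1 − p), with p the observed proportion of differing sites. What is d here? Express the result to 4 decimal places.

Mismatches occur at site 16 (Y/I), site 22 (Q/E), site 24 (N/Q).
p = 3/24 = 0.125000.
d = −ln(1 − 0.125000) = −ln(0.875000) = 0.1335.

0.1335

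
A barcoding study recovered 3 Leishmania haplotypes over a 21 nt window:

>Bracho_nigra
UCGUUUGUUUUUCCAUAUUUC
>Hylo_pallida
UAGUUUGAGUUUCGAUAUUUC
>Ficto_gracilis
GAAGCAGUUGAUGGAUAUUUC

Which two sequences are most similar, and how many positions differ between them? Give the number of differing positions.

4

Pairwise Hamming distances:
  Bracho_nigra vs Hylo_pallida: 4
  Bracho_nigra vs Ficto_gracilis: 10
  Hylo_pallida vs Ficto_gracilis: 10
The smallest is 4, between Bracho_nigra and Hylo_pallida.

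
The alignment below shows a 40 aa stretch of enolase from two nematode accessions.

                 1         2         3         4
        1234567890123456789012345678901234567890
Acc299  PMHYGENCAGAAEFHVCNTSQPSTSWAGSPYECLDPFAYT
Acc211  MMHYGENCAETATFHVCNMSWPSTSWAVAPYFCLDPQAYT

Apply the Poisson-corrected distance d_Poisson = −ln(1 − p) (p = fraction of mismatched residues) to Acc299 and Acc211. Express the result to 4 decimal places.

Mismatches occur at site 1 (P/M), site 10 (G/E), site 11 (A/T), site 13 (E/T), site 19 (T/M), site 21 (Q/W), site 28 (G/V), site 29 (S/A), site 32 (E/F), site 37 (F/Q).
p = 10/40 = 0.250000.
d = −ln(1 − 0.250000) = −ln(0.750000) = 0.2877.

0.2877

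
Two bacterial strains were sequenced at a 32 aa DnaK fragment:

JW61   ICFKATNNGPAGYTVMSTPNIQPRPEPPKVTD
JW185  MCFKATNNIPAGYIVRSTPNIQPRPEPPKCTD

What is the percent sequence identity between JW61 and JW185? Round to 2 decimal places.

Differing sites — 1:I/M; 9:G/I; 14:T/I; 16:M/R; 30:V/C.
27 of the 32 sites match, so the percent identity is 27/32 × 100 = 84.38%.

84.38%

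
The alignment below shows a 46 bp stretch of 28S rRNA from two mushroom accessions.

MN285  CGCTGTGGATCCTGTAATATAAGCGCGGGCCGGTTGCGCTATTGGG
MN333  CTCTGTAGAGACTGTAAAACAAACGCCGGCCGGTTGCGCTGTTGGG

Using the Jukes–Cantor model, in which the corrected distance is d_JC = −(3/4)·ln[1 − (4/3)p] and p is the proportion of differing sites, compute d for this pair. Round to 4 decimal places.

0.2267

Differing sites — 2:G/T; 7:G/A; 10:T/G; 11:C/A; 18:T/A; 20:T/C; 23:G/A; 27:G/C; 41:A/G.
p = 9/46 = 0.195652.
d = −0.75 · ln(1 − (4/3)·0.195652) = −0.75 · ln(0.739131) = −0.75 · (-0.302280) = 0.2267.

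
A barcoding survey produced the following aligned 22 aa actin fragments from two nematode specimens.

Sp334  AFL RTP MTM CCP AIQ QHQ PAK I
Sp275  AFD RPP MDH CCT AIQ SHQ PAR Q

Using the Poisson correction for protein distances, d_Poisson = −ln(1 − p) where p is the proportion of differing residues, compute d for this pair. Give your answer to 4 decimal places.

Differing sites — 3:L/D; 5:T/P; 8:T/D; 9:M/H; 12:P/T; 16:Q/S; 21:K/R; 22:I/Q.
p = 8/22 = 0.363636.
d = −ln(1 − 0.363636) = −ln(0.636364) = 0.4520.

0.4520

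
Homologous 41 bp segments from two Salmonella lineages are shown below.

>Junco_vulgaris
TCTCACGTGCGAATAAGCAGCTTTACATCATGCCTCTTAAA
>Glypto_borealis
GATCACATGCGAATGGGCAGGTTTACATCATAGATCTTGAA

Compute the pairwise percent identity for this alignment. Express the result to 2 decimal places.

Mismatches occur at site 1 (T/G), site 2 (C/A), site 7 (G/A), site 15 (A/G), site 16 (A/G), site 21 (C/G), site 32 (G/A), site 33 (C/G), site 34 (C/A), site 39 (A/G).
31 of the 41 sites match, so the percent identity is 31/41 × 100 = 75.61%.

75.61%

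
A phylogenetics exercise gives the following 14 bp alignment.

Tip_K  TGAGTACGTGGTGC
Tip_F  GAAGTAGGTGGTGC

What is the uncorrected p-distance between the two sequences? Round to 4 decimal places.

0.2143

Mismatches occur at site 1 (T/G), site 2 (G/A), site 7 (C/G).
There are 3 differences over 14 sites, so p = 3/14 = 0.2143.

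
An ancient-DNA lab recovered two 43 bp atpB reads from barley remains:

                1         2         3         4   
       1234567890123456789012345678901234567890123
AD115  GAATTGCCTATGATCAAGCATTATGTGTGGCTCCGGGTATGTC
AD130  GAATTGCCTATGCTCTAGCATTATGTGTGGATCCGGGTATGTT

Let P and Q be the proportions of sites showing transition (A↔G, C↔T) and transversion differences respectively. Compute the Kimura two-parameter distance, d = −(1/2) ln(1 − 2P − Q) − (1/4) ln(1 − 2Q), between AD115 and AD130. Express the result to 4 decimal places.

0.0994

Mismatches occur at site 13 (A/C, transversion), site 16 (A/T, transversion), site 31 (C/A, transversion), site 43 (C/T, transition).
Of the 4 differences, 1 transition and 3 transversions over 43 sites: P = 1/43 = 0.023256, Q = 3/43 = 0.069767.
d = −0.5·ln(0.883721) − 0.25·ln(0.860466) = −0.5·(-0.123614) − 0.25·(-0.150281) = 0.0994.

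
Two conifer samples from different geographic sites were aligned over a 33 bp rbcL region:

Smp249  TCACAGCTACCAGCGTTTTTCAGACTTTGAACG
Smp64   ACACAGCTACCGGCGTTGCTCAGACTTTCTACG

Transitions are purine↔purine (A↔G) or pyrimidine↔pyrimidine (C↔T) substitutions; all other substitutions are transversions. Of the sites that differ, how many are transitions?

2

Mismatches occur at site 1 (T/A, transversion), site 12 (A/G, transition), site 18 (T/G, transversion), site 19 (T/C, transition), site 29 (G/C, transversion), site 30 (A/T, transversion).
Of the 6 differences, 2 transitions and 4 transversions, so the answer is 2.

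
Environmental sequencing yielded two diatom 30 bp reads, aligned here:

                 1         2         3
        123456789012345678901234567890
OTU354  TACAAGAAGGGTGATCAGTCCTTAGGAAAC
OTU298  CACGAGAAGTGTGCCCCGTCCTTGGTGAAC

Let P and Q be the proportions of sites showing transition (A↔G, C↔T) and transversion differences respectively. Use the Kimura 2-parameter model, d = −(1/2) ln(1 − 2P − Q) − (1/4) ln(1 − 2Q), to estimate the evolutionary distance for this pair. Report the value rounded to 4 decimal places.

Mismatches occur at site 1 (T↔C, transition), site 4 (A↔G, transition), site 10 (G↔T, transversion), site 14 (A↔C, transversion), site 15 (T↔C, transition), site 17 (A↔C, transversion), site 24 (A↔G, transition), site 26 (G↔T, transversion), site 27 (A↔G, transition).
Of the 9 differences, 5 transitions and 4 transversions over 30 sites: P = 5/30 = 0.166667, Q = 4/30 = 0.133333.
d = −0.5·ln(0.533333) − 0.25·ln(0.733334) = −0.5·(-0.628609) − 0.25·(-0.310154) = 0.3918.

0.3918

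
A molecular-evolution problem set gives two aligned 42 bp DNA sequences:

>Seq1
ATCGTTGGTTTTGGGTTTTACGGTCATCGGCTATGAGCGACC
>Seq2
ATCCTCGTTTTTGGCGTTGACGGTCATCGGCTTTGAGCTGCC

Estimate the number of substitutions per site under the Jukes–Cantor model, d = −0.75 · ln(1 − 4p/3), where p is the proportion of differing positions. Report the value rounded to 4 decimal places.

0.2524

Differing sites — 4:G/C; 6:T/C; 8:G/T; 15:G/C; 16:T/G; 19:T/G; 33:A/T; 39:G/T; 40:A/G.
p = 9/42 = 0.214286.
d = −0.75 · ln(1 − (4/3)·0.214286) = −0.75 · ln(0.714285) = −0.75 · (-0.336473) = 0.2524.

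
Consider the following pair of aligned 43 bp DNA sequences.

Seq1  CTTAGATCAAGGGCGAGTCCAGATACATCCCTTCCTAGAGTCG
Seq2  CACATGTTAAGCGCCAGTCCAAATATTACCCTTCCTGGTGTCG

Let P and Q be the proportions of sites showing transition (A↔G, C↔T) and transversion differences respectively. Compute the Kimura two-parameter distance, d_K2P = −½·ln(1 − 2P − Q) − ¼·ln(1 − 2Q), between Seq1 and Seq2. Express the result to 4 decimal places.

Differing sites — 2:T/A (Tv); 3:T/C (Ti); 5:G/T (Tv); 6:A/G (Ti); 8:C/T (Ti); 12:G/C (Tv); 15:G/C (Tv); 22:G/A (Ti); 26:C/T (Ti); 27:A/T (Tv); 28:T/A (Tv); 37:A/G (Ti); 39:A/T (Tv).
Of the 13 differences, 6 transitions and 7 transversions over 43 sites: P = 6/43 = 0.139535, Q = 7/43 = 0.162791.
d = −0.5·ln(0.558139) − 0.25·ln(0.674418) = −0.5·(-0.583147) − 0.25·(-0.393905) = 0.3900.

0.3900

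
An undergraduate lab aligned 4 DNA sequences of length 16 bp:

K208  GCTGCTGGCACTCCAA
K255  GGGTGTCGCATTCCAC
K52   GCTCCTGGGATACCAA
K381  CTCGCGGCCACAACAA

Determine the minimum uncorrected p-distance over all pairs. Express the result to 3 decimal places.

Pairwise Hamming distances:
  K208 vs K255: 7
  K208 vs K52: 4
  K208 vs K381: 7
  K255 vs K52: 8
  K255 vs K381: 12
  K52 vs K381: 9
The smallest is 4 mismatches, between K208 and K52; p = 4/16 = 0.250.

0.250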